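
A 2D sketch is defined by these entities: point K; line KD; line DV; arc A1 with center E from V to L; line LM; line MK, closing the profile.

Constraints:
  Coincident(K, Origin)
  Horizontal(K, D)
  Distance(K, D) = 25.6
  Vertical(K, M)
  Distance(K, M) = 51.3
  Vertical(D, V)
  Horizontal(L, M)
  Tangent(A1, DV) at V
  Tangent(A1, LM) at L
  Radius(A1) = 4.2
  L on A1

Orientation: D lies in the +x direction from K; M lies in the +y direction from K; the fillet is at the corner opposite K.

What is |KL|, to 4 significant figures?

55.58

K is at the origin; KD is horizontal with |KD| = 25.6 and D on the +x side, so D = (25.60, 0.000). K and M share the same x with |KM| = 51.3 and M on the +y side, so M = (0.000, 51.30). The virtual corner opposite K is at (25.60, 51.30). A1 meets DV tangentially, so EV is at right angles to DV and A1 meets LM tangentially, so EL is at right angles to LM, with radius 4.2, so the center E sits 4.2 in from both sides at E = (21.40, 47.10). That places the tangent points at V = (25.60, 47.10) on DV and L = (21.40, 51.30) on LM. Then |KL| = |L − K| = 55.58.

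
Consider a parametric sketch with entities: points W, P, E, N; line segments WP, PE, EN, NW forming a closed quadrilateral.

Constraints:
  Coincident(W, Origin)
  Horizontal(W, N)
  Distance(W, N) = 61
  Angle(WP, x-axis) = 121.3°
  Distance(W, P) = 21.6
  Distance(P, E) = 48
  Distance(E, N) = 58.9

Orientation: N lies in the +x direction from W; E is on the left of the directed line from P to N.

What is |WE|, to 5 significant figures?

54.824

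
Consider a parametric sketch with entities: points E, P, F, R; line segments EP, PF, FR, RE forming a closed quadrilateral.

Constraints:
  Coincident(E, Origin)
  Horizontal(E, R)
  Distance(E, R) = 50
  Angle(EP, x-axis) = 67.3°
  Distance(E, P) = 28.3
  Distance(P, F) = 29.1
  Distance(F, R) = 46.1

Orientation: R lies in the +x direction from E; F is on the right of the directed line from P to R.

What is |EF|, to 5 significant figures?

4.4947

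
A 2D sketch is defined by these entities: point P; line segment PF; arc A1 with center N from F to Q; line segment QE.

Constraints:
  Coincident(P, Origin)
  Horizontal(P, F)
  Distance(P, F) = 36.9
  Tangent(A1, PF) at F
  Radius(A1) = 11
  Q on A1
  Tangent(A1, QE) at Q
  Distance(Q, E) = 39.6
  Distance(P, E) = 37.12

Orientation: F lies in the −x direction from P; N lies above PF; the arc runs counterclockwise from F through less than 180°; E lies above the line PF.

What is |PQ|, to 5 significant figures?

28.331

P is at the origin; P and F share the same y with |PF| = 36.9 and F on the −x side, so F = (-36.900, 0.0000). Since A1 is tangent to PF there, NF ⟂ PF, so N = F + (0, 11) = (-36.900, 11.000). Since NQ ⟂ QE (tangency), |NE| = √(11.0² + 39.6²) = 41.099 regardless of where Q sits on A1. So E lies on both circle(P, 37.12) and circle(N, 41.099); the above-PF intersection is E = (-4.9033, 36.795). Q is the foot of the tangent from E: Q = (-27.956, 4.5965).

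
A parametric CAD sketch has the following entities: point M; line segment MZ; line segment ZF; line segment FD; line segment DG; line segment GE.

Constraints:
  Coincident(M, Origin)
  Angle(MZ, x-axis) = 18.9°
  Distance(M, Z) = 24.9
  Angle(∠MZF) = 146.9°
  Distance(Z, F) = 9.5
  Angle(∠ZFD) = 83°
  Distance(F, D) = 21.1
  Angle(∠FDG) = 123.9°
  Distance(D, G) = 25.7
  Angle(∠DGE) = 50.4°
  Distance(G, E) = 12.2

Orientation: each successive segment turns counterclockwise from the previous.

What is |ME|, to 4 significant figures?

10.34

M is at the origin; MZ runs at 18.9° with length 24.9, so Z = (23.56, 8.066). ∠MZF = 146.9° gives ZF at 52.00° from the x-axis; with |ZF| = 9.5, F = (29.41, 15.55). ∠ZFD = 83.0° gives FD at 149.0° from the x-axis; with |FD| = 21.1, D = (11.32, 26.42). ∠FDG = 123.9° gives DG at -154.9° from the x-axis; with |DG| = 25.7, G = (-11.95, 15.52). ∠DGE = 50.4° gives GE at -25.30° from the x-axis; with |GE| = 12.2, E = (-0.9232, 10.30). Then |ME| = |E − M| = 10.34.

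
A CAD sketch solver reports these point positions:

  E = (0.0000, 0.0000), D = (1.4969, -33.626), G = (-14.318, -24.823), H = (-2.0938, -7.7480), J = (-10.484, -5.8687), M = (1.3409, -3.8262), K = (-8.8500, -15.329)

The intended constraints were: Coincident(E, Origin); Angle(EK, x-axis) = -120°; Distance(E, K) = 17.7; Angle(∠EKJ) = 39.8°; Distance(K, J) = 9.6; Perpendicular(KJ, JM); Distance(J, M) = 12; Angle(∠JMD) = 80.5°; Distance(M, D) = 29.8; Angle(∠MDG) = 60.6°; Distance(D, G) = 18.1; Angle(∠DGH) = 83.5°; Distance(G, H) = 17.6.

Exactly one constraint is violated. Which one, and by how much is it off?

Distance(G, H) = 17.6 — off by 3.40.

E = (0.00, 0.00) ✓; EK at -120.0° ✓; |EK| = 17.70 ✓; ∠EKJ = 39.80° ✓; |KJ| = 9.600 ✓; ∠(KJ, JM) = 90.00° ✓; |JM| = 12.00 ✓; ∠JMD = 80.50° ✓; |MD| = 29.80 ✓; ∠MDG = 60.60° ✓; |DG| = 18.10 ✓; ∠DGH = 83.50° ✓; |GH| = 21.00 ✗.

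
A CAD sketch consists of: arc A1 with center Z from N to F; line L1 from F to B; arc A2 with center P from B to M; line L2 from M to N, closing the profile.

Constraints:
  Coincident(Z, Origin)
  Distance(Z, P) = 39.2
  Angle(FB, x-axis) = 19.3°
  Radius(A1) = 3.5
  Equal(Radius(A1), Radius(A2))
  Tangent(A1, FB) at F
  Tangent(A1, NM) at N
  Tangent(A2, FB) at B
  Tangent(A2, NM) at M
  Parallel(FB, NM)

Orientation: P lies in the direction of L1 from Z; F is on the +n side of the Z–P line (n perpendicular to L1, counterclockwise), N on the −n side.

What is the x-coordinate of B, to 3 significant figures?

35.8

The slot axis is L1's direction at 19.3°, so u = (cos 19.3°, sin 19.3°) = (0.944, 0.331) and n = (−sin 19.3°, cos 19.3°) = (-0.331, 0.944). Z is at the origin and P lies 39.2 along u from Z, so P = 39.2·u = (37.0, 13.0). Tangency of A1 to both parallel lines with radius 3.5 puts F and N at Z ± 3.5·n: F = (-1.16, 3.30), N = (1.16, -3.30). Equal radii place B and M the same way about P: B = P + 3.5·n = (35.8, 16.3), M = P − 3.5·n = (38.2, 9.65). So B.x = 35.8.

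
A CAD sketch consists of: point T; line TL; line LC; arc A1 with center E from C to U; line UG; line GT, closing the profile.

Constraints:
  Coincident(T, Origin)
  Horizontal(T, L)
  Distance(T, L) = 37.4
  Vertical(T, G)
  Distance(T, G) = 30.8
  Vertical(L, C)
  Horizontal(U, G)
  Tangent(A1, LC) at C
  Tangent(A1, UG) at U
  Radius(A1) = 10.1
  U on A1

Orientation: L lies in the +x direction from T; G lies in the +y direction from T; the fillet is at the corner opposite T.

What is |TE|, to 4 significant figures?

34.26

TG is vertical with |TG| = 30.8 and G on the +y side, so G = (0.000, 30.80). The virtual corner opposite T is at (37.40, 30.80). A1 meets LC tangentially, so EC is at right angles to LC and since A1 is tangent to UG there, EU ⟂ UG, with radius 10.1, so the center E sits 10.1 in from both sides at E = (27.30, 20.70). Then |TE| = |E − T| = 34.26.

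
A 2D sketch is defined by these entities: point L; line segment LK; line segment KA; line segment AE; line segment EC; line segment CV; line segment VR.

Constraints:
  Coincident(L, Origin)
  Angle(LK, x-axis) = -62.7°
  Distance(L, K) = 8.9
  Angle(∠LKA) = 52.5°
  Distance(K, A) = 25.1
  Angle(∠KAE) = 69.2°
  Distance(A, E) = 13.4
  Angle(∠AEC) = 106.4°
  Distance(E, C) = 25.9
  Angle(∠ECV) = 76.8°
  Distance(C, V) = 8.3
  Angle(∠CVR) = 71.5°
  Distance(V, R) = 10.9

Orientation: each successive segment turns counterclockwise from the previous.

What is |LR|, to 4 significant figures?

2.033

L is at the origin; LK runs at -62.7° with length 8.9, so K = (4.082, -7.909). ∠LKA = 52.5° gives KA at 64.80° from the x-axis; with |KA| = 25.1, A = (14.77, 14.80). ∠KAE = 69.2° gives AE at 175.6° from the x-axis; with |AE| = 13.4, E = (1.409, 15.83). ∠AEC = 106.4° gives EC at -110.8° from the x-axis; with |EC| = 25.9, C = (-7.789, -8.381). ∠ECV = 76.8° gives CV at -7.600° from the x-axis; with |CV| = 8.3, V = (0.4384, -9.479). ∠CVR = 71.5° gives VR at 100.9° from the x-axis; with |VR| = 10.9, R = (-1.623, 1.224). Then |LR| = |R − L| = 2.033.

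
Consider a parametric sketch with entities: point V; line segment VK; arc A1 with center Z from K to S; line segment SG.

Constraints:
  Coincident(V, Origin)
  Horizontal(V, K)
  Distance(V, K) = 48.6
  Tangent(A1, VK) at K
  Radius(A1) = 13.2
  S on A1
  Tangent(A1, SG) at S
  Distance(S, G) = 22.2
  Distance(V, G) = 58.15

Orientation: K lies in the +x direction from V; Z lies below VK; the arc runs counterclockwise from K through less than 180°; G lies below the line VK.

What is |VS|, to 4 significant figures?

40.21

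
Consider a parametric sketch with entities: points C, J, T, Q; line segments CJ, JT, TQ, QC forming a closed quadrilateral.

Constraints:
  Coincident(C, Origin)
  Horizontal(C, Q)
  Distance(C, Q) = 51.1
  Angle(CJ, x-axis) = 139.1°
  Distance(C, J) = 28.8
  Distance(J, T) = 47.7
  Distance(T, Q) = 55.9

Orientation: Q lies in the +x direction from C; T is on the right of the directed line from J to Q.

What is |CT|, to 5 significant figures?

23.414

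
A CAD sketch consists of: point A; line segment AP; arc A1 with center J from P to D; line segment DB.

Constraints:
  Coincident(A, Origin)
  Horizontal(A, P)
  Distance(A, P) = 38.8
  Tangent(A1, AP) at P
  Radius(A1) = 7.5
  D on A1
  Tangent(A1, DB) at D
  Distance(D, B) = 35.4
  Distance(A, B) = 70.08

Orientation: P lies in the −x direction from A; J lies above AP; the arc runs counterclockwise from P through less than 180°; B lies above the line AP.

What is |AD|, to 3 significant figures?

36.0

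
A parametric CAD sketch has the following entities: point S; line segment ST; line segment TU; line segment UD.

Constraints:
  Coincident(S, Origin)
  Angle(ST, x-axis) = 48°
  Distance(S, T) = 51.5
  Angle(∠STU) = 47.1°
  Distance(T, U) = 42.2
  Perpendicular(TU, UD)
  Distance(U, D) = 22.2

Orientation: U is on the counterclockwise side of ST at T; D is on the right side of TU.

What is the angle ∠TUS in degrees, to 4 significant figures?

79.28°

S is at the origin; ST runs at 48.0° with length 51.5, so T = 51.5·(cos 48.0°, sin 48.0°) = (34.46, 38.27). ∠STU = 47.1°, so TU runs at 48.0° + (180° − 47.1°) = 180.9° from the x-axis; with |TU| = 42.2, U = T + 42.2·(cos 180.9°, sin 180.9°) = (-7.735, 37.61). Then cos ∠TUS = UT·US / (|UT||US|), giving 79.28°.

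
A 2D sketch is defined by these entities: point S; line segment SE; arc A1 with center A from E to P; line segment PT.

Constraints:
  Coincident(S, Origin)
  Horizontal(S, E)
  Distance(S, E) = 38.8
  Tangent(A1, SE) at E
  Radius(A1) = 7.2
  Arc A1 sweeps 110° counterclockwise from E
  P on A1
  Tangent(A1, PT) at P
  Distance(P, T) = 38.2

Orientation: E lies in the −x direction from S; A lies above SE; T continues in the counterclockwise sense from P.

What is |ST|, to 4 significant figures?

64.11

S is at the origin; S and E share the same y with |SE| = 38.8 and E on the −x side, so E = (-38.80, 0.000). A1 meets SE tangentially, so AE is at right angles to SE, so A = E + (0, 7.2) = (-38.80, 7.200). On A1, E sits at bearing -90° from A; a 110° counterclockwise sweep puts P at bearing 20°, so P = A + 7.2·(cos 20°, sin 20°) = (-32.03, 9.663). A1 meets PT tangentially, so AP is at right angles to PT, so PT runs along (−sin 20°, cos 20°); with |PT| = 38.2, T = (-45.10, 45.56). Then |ST| = |T − S| = 64.11.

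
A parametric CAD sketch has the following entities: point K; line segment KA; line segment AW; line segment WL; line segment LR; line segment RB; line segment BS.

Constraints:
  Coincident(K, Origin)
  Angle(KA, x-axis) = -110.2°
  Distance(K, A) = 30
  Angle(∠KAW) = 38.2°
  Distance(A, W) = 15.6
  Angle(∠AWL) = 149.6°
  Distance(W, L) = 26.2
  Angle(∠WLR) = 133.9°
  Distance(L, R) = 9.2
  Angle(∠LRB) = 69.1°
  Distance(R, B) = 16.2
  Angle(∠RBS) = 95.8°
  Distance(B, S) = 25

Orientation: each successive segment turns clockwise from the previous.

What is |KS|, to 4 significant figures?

23.47

K is at the origin; KA runs at -110.2° with length 30.0, so A = (-10.36, -28.15). ∠KAW = 38.2° gives AW at 108.0° from the x-axis; with |AW| = 15.6, W = (-15.18, -13.32). ∠AWL = 149.6° gives WL at 77.60° from the x-axis; with |WL| = 26.2, L = (-9.554, 12.27). ∠WLR = 133.9° gives LR at 31.50° from the x-axis; with |LR| = 9.2, R = (-1.709, 17.08). ∠LRB = 69.1° gives RB at -79.40° from the x-axis; with |RB| = 16.2, B = (1.271, 1.154). ∠RBS = 95.8° gives BS at -163.6° from the x-axis; with |BS| = 25.0, S = (-22.71, -5.905). Then |KS| = |S − K| = 23.47.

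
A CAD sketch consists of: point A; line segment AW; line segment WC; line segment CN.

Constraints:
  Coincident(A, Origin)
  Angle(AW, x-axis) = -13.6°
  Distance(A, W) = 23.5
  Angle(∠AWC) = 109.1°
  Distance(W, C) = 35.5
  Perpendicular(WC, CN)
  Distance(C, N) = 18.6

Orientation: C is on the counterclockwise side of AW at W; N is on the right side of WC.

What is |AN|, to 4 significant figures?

59.42

∠AWC = 109.1°, so WC runs at -13.6° + (180° − 109.1°) = 57.30° from the x-axis; with |WC| = 35.5, C = W + 35.5·(cos 57.30°, sin 57.30°) = (42.02, 24.35). WC is perpendicular to CN; with |CN| = 18.6 on the right of WC, N = C + 18.6·(0.8415, -0.5402) = (57.67, 14.30). Then |AN| = |N − A| = 59.42.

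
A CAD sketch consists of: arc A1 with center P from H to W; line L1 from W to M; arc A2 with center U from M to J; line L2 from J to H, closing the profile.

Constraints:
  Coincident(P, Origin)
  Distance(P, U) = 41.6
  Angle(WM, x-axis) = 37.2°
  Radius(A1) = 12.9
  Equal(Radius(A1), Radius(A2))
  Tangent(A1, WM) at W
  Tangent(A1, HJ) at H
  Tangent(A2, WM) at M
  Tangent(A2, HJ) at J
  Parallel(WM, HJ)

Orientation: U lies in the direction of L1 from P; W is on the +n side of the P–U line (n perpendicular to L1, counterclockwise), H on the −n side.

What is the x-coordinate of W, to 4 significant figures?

-7.799

The slot axis is L1's direction at 37.2°, so u = (cos 37.2°, sin 37.2°) = (0.7965, 0.6046) and n = (−sin 37.2°, cos 37.2°) = (-0.6046, 0.7965). P is at the origin and U lies 41.6 along u from P, so U = 41.6·u = (33.14, 25.15). Tangency of A1 to both parallel lines with radius 12.9 puts W and H at P ± 12.9·n: W = (-7.799, 10.28), H = (7.799, -10.28). So W.x = -7.799.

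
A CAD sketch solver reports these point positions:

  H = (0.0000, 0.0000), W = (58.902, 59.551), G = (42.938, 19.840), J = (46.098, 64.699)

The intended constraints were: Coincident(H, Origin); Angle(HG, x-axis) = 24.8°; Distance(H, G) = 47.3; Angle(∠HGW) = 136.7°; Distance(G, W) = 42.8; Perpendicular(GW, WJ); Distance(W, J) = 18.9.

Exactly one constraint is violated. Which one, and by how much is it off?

Distance(W, J) = 18.9 — off by 5.10.

H = (0.00, 0.00) ✓; HG at 24.80° ✓; |HG| = 47.30 ✓; ∠HGW = 136.7° ✓; |GW| = 42.80 ✓; ∠(GW, WJ) = 90.00° ✓; |WJ| = 13.80 ✗.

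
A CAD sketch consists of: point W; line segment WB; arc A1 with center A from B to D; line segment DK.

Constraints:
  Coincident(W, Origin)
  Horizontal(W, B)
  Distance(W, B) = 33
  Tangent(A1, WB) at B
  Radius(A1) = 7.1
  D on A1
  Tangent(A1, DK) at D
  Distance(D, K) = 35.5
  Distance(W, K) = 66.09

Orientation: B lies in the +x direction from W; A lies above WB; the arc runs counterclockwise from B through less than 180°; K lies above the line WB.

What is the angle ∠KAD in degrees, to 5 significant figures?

78.690°

W is at the origin; W and B share the same y with |WB| = 33.0 and B on the +x side, so B = (33.000, 0.0000). A1 meets WB tangentially, so AB is at right angles to WB, so A = B + (0, 7.1) = (33.000, 7.1000). Since AD ⟂ DK (tangency), |AK| = √(7.1² + 35.5²) = 36.203 regardless of where D sits on A1. So K lies on both circle(W, 66.09) and circle(A, 36.203); the above-WB intersection is K = (56.052, 35.015). D is the foot of the tangent from K: D = (39.255, 3.7406).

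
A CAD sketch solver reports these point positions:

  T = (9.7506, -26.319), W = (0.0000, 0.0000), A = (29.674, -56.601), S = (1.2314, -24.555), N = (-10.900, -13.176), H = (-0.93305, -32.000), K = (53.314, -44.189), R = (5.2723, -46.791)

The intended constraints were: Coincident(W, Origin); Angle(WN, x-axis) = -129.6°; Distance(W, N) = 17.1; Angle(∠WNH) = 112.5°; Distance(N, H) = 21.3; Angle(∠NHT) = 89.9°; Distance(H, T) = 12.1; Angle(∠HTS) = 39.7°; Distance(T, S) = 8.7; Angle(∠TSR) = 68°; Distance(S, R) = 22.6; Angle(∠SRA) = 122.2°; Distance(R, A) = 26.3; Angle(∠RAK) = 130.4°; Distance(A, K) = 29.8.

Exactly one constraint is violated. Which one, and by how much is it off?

Distance(A, K) = 29.8 — off by 3.10.

W = (0.00, 0.00) ✓; WN at -129.6° ✓; |WN| = 17.10 ✓; ∠WNH = 112.5° ✓; |NH| = 21.30 ✓; ∠NHT = 89.90° ✓; |HT| = 12.10 ✓; ∠HTS = 39.70° ✓; |TS| = 8.700 ✓; ∠TSR = 68.00° ✓; |SR| = 22.60 ✓; ∠SRA = 122.2° ✓; |RA| = 26.30 ✓; ∠RAK = 130.4° ✓; |AK| = 26.70 ✗.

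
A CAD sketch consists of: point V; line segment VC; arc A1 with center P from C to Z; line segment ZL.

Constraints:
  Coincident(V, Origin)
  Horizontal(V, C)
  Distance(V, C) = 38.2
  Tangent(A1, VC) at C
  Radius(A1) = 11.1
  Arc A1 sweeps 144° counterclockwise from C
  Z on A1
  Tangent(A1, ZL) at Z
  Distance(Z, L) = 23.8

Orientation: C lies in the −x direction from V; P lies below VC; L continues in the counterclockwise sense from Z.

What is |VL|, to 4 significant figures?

42.54

V is at the origin; V and C share the same y with |VC| = 38.2 and C on the −x side, so C = (-38.20, 0.000). A1 meets VC tangentially, so PC is at right angles to VC, so P = C + (0, -11.1) = (-38.20, -11.10). On A1, C sits at bearing 90° from P; a 144° counterclockwise sweep puts Z at bearing 234°, so Z = P + 11.1·(cos 234°, sin 234°) = (-44.72, -20.08). Since A1 is tangent to ZL there, PZ ⟂ ZL, so ZL runs along (−sin 234°, cos 234°); with |ZL| = 23.8, L = (-25.47, -34.07). Then |VL| = |L − V| = 42.54.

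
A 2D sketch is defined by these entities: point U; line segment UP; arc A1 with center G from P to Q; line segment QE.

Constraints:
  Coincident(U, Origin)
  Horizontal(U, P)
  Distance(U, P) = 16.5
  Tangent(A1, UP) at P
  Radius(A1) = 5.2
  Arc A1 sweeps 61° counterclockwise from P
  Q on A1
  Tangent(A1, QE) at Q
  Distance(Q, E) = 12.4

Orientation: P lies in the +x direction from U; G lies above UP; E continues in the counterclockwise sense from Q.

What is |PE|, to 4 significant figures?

17.16

U is at the origin; UP is horizontal with |UP| = 16.5 and P on the +x side, so P = (16.50, 0.000). The tangent condition forces GP to be normal to UP, so G = P + (0, 5.2) = (16.50, 5.200). On A1, P sits at bearing -90° from G; a 61° counterclockwise sweep puts Q at bearing -29°, so Q = G + 5.2·(cos -29°, sin -29°) = (21.05, 2.679). The tangent condition forces GQ to be normal to QE, so QE runs along (−sin -29°, cos -29°); with |QE| = 12.4, E = (27.06, 13.52). Then |PE| = |E − P| = 17.16.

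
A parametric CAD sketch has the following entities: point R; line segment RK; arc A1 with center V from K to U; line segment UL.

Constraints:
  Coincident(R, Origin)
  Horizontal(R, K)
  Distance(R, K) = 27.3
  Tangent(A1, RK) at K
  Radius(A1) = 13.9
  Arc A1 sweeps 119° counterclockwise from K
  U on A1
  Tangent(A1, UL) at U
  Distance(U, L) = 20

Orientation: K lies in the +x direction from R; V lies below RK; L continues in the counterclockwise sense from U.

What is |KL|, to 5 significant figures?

38.211

On A1, K sits at bearing 90° from V; a 119° counterclockwise sweep puts U at bearing 209°, so U = V + 13.9·(cos 209°, sin 209°) = (15.143, -20.639). The tangent condition forces VU to be normal to UL, so UL runs along (−sin 209°, cos 209°); with |UL| = 20.0, L = (24.839, -38.131). Then |KL| = |L − K| = 38.211.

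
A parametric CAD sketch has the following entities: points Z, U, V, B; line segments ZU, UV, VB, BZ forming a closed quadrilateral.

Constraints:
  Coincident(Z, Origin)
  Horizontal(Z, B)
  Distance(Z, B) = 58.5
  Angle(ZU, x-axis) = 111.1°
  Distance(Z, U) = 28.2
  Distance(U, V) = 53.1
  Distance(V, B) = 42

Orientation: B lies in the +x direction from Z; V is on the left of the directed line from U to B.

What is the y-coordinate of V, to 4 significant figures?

38.43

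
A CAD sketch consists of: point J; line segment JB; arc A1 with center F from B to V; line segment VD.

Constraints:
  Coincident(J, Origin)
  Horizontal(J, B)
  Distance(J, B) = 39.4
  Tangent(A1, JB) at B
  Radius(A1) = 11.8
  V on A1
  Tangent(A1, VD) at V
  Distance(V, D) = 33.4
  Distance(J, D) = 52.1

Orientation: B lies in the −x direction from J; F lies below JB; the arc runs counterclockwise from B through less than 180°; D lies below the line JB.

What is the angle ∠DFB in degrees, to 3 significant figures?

159°

J is at the origin; J and B share the same y with |JB| = 39.4 and B on the −x side, so B = (-39.4, 0.00). Tangency of A1 to JB means the radius FB is perpendicular to JB, so F = B + (0, -11.8) = (-39.4, -11.8). Since FV ⟂ VD (tangency), |FD| = √(11.8² + 33.4²) = 35.4 regardless of where V sits on A1. So D lies on both circle(J, 52.1) and circle(F, 35.4); the below-JB intersection is D = (-26.6, -44.8). V is the foot of the tangent from D: V = (-48.3, -19.5).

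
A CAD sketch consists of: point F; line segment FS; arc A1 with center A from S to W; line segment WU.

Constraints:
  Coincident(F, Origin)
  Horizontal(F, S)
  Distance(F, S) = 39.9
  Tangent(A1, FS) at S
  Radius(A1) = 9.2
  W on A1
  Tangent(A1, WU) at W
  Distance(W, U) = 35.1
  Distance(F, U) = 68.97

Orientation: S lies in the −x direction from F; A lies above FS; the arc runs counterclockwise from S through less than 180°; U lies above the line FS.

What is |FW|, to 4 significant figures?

35.89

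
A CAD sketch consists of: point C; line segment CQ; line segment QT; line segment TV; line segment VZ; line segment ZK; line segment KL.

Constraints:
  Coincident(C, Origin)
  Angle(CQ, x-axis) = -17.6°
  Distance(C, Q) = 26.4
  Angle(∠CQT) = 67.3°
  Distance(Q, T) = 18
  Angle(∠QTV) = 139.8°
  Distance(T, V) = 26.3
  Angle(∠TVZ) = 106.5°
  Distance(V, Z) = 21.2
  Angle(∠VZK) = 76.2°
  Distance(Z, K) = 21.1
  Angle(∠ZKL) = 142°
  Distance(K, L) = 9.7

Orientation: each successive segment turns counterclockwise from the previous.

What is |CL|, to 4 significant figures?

10.21

C is at the origin; CQ runs at -17.6° with length 26.4, so Q = (25.16, -7.983). ∠CQT = 67.3° gives QT at 95.10° from the x-axis; with |QT| = 18.0, T = (23.56, 9.946). ∠QTV = 139.8° gives TV at 135.3° from the x-axis; with |TV| = 26.3, V = (4.870, 28.45). ∠TVZ = 106.5° gives VZ at -151.2° from the x-axis; with |VZ| = 21.2, Z = (-13.71, 18.23). ∠VZK = 76.2° gives ZK at -47.40° from the x-axis; with |ZK| = 21.1, K = (0.5745, 2.701). ∠ZKL = 142.0° gives KL at -9.400° from the x-axis; with |KL| = 9.7, L = (10.14, 1.116). Then |CL| = |L − C| = 10.21.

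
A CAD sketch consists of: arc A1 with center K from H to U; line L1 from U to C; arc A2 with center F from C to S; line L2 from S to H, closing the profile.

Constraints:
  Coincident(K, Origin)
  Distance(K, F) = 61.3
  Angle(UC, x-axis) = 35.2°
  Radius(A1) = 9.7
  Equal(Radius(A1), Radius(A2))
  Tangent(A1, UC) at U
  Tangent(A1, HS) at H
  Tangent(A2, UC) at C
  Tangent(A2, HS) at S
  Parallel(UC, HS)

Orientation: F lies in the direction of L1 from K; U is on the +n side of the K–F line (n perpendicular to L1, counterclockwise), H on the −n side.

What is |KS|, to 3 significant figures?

62.1

Tangency of A1 to both parallel lines with radius 9.7 puts U and H at K ± 9.7·n: U = (-5.59, 7.93), H = (5.59, -7.93). Equal radii place C and S the same way about F: C = F + 9.7·n = (44.5, 43.3), S = F − 9.7·n = (55.7, 27.4). Then |KS| = |S − K| = 62.1.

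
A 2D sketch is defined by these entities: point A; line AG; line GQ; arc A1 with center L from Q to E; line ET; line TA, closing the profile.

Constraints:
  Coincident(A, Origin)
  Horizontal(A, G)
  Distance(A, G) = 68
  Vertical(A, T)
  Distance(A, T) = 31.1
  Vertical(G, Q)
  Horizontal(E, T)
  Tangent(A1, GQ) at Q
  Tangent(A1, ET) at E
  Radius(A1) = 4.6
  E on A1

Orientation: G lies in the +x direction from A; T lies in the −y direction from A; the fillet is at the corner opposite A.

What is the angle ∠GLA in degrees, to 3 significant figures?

77.2°

A is at the origin; AG is horizontal with |AG| = 68.0 and G on the +x side, so G = (68.0, 0.00). A and T share the same x with |AT| = 31.1 and T on the −y side, so T = (0.00, -31.1). The virtual corner opposite A is at (68.0, -31.1). Since A1 is tangent to GQ there, LQ ⟂ GQ and the tangent condition forces LE to be normal to ET, with radius 4.6, so the center L sits 4.6 in from both sides at L = (63.4, -26.5). Then cos ∠GLA = LG·LA / (|LG||LA|), giving 77.2°.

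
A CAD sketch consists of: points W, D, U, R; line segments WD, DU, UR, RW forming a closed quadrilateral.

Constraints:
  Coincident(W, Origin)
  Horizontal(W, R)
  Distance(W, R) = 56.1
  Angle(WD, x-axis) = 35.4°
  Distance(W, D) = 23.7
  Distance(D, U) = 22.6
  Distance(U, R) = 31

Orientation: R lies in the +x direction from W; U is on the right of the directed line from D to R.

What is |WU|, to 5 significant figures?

27.253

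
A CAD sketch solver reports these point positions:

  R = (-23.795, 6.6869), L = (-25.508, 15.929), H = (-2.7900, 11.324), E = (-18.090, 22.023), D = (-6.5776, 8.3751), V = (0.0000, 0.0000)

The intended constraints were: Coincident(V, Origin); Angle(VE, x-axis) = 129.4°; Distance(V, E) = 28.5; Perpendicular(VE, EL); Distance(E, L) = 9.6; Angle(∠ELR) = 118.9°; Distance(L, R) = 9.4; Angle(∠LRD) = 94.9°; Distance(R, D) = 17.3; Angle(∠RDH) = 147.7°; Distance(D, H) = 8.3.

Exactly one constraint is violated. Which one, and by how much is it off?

Distance(D, H) = 8.3 — off by 3.50.

V = (0.00, 0.00) ✓; VE at 129.4° ✓; |VE| = 28.50 ✓; ∠(VE, EL) = 90.00° ✓; |EL| = 9.600 ✓; ∠ELR = 118.9° ✓; |LR| = 9.400 ✓; ∠LRD = 94.90° ✓; |RD| = 17.30 ✓; ∠RDH = 147.7° ✓; |DH| = 4.800 ✗.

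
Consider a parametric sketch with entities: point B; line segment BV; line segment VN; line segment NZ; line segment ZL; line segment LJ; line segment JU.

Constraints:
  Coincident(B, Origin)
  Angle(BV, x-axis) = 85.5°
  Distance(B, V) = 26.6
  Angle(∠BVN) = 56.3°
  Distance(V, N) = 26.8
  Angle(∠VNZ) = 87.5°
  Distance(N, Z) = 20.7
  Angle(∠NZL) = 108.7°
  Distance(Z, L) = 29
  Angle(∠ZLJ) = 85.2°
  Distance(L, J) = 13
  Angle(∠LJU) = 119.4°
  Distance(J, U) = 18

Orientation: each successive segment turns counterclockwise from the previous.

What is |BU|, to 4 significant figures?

18.74

∠ZLJ = 85.2° gives LJ at 107.8° from the x-axis; with |LJ| = 13.0, J = (13.85, 14.73). ∠LJU = 119.4° gives JU at 168.4° from the x-axis; with |JU| = 18.0, U = (-3.780, 18.35). Then |BU| = |U − B| = 18.74.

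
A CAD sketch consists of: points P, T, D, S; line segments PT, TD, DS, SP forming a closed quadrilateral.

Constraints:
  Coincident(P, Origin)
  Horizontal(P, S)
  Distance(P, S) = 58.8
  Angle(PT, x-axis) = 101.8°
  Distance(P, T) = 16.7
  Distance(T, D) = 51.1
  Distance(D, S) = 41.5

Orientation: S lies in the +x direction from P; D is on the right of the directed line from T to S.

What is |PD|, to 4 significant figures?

36.38

P is at the origin; PS is horizontal with |PS| = 58.8 and S in +x, so S = (58.8, 0). PT runs at 101.8° with |PT| = 16.7, so T = (-3.415, 16.35). D is determined by |TD| = 51.1 and |DS| = 41.5 together: it lies at the intersection of circle(T, 51.1) and circle(S, 41.5). With |TS| = 64.33, the foot of the radical line on TS is 39.07 from T and the perpendicular offset is √(51.1² − 39.07²) = 32.93. Taking the right-of-TS solution: D = (26.01, -25.43).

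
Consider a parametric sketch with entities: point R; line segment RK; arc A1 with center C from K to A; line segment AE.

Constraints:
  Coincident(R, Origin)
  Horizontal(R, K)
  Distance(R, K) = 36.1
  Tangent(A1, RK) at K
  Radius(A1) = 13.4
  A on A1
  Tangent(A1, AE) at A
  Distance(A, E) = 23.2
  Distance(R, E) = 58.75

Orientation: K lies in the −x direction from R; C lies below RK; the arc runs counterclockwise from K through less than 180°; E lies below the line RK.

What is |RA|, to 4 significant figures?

51.83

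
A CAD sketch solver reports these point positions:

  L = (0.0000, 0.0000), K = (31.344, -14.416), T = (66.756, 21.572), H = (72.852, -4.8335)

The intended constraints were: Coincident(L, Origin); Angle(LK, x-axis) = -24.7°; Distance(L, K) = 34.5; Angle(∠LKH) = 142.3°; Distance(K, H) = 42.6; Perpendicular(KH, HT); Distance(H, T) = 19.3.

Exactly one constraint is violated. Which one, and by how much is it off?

Distance(H, T) = 19.3 — off by 7.80.

L = (0.00, 0.00) ✓; LK at -24.70° ✓; |LK| = 34.50 ✓; ∠LKH = 142.3° ✓; |KH| = 42.60 ✓; ∠(KH, HT) = 90.00° ✓; |HT| = 27.10 ✗.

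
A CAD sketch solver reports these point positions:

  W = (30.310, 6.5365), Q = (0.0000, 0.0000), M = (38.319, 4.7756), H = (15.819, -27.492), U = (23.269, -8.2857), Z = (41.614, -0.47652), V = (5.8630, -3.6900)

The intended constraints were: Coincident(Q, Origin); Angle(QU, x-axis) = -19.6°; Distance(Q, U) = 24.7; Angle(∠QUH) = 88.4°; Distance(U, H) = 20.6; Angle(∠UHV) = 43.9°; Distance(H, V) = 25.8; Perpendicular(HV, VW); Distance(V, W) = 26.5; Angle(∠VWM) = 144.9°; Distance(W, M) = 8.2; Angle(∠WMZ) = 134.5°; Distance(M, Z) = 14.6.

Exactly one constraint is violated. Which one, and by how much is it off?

Distance(M, Z) = 14.6 — off by 8.40.

Q = (0.00, 0.00) ✓; QU at -19.60° ✓; |QU| = 24.70 ✓; ∠QUH = 88.40° ✓; |UH| = 20.60 ✓; ∠UHV = 43.90° ✓; |HV| = 25.80 ✓; ∠(HV, VW) = 90.00° ✓; |VW| = 26.50 ✓; ∠VWM = 144.9° ✓; |WM| = 8.200 ✓; ∠WMZ = 134.5° ✓; |MZ| = 6.200 ✗.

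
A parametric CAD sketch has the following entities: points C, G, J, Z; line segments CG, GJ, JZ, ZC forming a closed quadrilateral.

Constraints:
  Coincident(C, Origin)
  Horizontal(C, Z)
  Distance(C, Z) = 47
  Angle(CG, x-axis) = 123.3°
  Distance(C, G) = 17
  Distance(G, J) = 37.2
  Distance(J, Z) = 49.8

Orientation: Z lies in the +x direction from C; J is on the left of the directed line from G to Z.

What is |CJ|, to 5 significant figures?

43.682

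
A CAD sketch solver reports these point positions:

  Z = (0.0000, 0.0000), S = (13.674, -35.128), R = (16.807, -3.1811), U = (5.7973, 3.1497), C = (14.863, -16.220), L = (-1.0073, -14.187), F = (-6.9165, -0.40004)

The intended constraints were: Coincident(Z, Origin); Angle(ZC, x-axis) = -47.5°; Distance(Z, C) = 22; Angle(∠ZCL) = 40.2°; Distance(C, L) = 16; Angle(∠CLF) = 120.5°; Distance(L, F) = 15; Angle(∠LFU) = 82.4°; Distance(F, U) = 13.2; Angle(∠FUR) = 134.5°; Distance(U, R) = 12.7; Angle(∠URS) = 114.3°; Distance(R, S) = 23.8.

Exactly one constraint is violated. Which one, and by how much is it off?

Distance(R, S) = 23.8 — off by 8.30.

Z = (0.00, 0.00) ✓; ZC at -47.50° ✓; |ZC| = 22.00 ✓; ∠ZCL = 40.20° ✓; |CL| = 16.00 ✓; ∠CLF = 120.5° ✓; |LF| = 15.00 ✓; ∠LFU = 82.40° ✓; |FU| = 13.20 ✓; ∠FUR = 134.5° ✓; |UR| = 12.70 ✓; ∠URS = 114.3° ✓; |RS| = 32.10 ✗.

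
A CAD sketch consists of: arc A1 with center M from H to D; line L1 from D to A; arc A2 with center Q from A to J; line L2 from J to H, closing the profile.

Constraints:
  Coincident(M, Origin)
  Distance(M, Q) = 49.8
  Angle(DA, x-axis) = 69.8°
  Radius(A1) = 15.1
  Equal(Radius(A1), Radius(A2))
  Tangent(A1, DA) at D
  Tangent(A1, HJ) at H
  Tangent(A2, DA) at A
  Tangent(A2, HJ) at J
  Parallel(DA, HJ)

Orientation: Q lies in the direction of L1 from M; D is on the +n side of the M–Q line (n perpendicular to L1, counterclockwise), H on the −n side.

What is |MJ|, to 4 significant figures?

52.04

The slot axis is L1's direction at 69.8°, so u = (cos 69.8°, sin 69.8°) = (0.3453, 0.9385) and n = (−sin 69.8°, cos 69.8°) = (-0.9385, 0.3453). M is at the origin and Q lies 49.8 along u from M, so Q = 49.8·u = (17.20, 46.74). Tangency of A1 to both parallel lines with radius 15.1 puts D and H at M ± 15.1·n: D = (-14.17, 5.214), H = (14.17, -5.214). Equal radii place A and J the same way about Q: A = Q + 15.1·n = (3.025, 51.95), J = Q − 15.1·n = (31.37, 41.52). Then |MJ| = |J − M| = 52.04.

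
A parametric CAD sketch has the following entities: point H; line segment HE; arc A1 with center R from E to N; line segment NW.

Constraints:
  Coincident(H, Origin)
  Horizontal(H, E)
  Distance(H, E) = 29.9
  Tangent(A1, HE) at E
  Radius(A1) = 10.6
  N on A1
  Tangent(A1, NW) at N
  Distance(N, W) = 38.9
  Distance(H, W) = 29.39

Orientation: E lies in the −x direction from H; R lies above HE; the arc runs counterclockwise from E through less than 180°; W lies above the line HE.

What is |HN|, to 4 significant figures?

22.97

Checks: |RN| = 10.60 ✓; ∠(RN, NW) = 90.00° ✓; |NW| = 38.90 ✓; |HW| = 29.39 ✓.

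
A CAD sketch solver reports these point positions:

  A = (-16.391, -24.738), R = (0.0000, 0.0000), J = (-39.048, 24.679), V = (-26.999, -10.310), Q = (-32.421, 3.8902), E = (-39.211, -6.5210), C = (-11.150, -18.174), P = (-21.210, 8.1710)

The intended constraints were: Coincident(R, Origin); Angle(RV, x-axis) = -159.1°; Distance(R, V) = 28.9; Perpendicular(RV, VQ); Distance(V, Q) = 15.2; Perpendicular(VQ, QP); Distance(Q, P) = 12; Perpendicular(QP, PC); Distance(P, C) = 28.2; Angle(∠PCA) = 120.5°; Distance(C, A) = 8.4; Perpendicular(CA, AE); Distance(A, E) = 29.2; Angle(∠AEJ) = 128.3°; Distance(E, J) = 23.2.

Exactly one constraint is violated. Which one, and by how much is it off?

Distance(E, J) = 23.2 — off by 8.00.

R = (0.00, 0.00) ✓; RV at -159.1° ✓; |RV| = 28.90 ✓; ∠(RV, VQ) = 90.00° ✓; |VQ| = 15.20 ✓; ∠(VQ, QP) = 90.00° ✓; |QP| = 12.00 ✓; ∠(QP, PC) = 90.00° ✓; |PC| = 28.20 ✓; ∠PCA = 120.5° ✓; |CA| = 8.400 ✓; ∠(CA, AE) = 89.99° ✓; |AE| = 29.20 ✓; ∠AEJ = 128.3° ✓; |EJ| = 31.20 ✗.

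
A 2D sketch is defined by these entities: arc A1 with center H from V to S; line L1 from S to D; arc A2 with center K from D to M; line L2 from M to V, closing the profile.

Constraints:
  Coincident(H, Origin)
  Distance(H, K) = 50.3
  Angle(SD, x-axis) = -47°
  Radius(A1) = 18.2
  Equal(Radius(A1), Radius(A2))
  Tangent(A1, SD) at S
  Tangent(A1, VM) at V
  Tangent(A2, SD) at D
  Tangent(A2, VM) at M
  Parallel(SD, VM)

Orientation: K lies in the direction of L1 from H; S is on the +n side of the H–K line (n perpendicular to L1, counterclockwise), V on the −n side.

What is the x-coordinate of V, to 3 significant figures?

-13.3

The slot axis is L1's direction at -47.0°, so u = (cos -47.0°, sin -47.0°) = (0.682, -0.731) and n = (−sin -47.0°, cos -47.0°) = (0.731, 0.682). H is at the origin and K lies 50.3 along u from H, so K = 50.3·u = (34.3, -36.8). Tangency of A1 to both parallel lines with radius 18.2 puts S and V at H ± 18.2·n: S = (13.3, 12.4), V = (-13.3, -12.4). So V.x = -13.3.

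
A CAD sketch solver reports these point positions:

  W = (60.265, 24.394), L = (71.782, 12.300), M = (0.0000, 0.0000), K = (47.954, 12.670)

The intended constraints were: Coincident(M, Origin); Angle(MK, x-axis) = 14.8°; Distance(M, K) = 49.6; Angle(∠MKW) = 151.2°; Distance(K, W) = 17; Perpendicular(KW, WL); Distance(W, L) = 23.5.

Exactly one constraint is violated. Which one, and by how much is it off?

Distance(W, L) = 23.5 — off by 6.80.

M = (0.00, 0.00) ✓; MK at 14.80° ✓; |MK| = 49.60 ✓; ∠MKW = 151.2° ✓; |KW| = 17.00 ✓; ∠(KW, WL) = 90.00° ✓; |WL| = 16.70 ✗.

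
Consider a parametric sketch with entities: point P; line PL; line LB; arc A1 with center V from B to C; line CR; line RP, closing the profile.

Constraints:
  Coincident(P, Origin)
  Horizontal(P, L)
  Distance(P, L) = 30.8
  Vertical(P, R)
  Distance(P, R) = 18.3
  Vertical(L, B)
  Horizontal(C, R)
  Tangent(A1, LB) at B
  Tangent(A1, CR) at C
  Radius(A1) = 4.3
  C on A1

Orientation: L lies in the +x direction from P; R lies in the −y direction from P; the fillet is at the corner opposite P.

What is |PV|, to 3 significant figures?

30.0

PR is vertical with |PR| = 18.3 and R on the −y side, so R = (0.00, -18.3). The virtual corner opposite P is at (30.8, -18.3). A1 meets LB tangentially, so VB is at right angles to LB and tangency of A1 to CR means the radius VC is perpendicular to CR, with radius 4.3, so the center V sits 4.3 in from both sides at V = (26.5, -14.0). Then |PV| = |V − P| = 30.0.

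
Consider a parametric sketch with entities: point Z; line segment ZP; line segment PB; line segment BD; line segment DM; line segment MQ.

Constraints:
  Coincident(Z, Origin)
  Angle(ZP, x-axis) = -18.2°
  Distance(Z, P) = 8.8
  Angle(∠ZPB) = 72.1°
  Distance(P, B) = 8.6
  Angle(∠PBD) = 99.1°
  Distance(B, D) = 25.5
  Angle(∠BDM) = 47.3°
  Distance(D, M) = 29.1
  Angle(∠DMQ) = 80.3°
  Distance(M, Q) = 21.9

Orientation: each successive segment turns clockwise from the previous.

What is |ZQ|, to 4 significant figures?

15.25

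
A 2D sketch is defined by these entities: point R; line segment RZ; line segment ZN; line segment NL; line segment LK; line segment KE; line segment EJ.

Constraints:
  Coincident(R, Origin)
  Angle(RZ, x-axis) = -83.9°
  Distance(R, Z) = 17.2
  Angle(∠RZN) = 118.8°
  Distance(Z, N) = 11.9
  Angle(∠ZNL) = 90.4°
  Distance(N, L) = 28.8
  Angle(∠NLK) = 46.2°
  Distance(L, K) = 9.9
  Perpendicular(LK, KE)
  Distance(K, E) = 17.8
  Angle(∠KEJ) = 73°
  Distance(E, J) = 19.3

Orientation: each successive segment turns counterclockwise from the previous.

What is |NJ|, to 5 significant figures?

29.769

The perpendicularity gives KE at right angles to LK, so KE runs at -69.300°; with |KE| = 17.8, E = (21.136, -15.354). ∠KEJ = 73.0° gives EJ at 37.700° from the x-axis; with |EJ| = 19.3, J = (36.407, -3.5519). Then |NJ| = |J − N| = 29.769.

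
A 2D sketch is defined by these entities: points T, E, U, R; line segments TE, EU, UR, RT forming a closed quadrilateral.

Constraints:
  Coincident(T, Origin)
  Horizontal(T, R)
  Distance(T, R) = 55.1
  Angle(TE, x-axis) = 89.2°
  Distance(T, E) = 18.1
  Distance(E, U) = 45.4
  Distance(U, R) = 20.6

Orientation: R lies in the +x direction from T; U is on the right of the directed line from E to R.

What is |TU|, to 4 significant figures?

37.72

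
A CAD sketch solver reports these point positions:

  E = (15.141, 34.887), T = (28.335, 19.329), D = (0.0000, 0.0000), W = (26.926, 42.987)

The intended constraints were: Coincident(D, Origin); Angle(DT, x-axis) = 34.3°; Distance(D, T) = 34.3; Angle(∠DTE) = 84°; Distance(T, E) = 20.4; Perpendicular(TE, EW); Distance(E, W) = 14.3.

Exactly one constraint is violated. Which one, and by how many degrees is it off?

Perpendicular(TE, EW) — off by 5.80°.

D = (0.00, 0.00) ✓; DT at 34.30° ✓; |DT| = 34.30 ✓; ∠DTE = 84.00° ✓; |TE| = 20.40 ✓; ∠(TE, EW) = 95.80° ✗; |EW| = 14.30 ✓.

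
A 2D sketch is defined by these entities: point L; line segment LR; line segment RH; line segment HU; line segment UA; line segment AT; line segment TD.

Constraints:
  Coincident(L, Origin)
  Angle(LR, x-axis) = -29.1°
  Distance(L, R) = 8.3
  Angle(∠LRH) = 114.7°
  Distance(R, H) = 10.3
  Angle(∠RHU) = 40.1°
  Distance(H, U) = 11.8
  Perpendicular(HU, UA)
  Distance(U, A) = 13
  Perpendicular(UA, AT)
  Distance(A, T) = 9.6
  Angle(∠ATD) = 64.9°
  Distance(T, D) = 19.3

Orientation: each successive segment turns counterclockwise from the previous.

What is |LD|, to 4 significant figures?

9.080

L is at the origin; LR runs at -29.1° with length 8.3, so R = (7.252, -4.037). ∠LRH = 114.7° gives RH at 36.20° from the x-axis; with |RH| = 10.3, H = (15.56, 2.047). ∠RHU = 40.1° gives HU at 176.1° from the x-axis; with |HU| = 11.8, U = (3.791, 2.849). HU is perpendicular to UA, so UA runs at -93.90°; with |UA| = 13.0, A = (2.907, -10.12). UA ⟂ AT, so AT runs at -3.900°; with |AT| = 9.6, T = (12.48, -10.77). ∠ATD = 64.9° gives TD at 111.2° from the x-axis; with |TD| = 19.3, D = (5.506, 7.220). Then |LD| = |D − L| = 9.080.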